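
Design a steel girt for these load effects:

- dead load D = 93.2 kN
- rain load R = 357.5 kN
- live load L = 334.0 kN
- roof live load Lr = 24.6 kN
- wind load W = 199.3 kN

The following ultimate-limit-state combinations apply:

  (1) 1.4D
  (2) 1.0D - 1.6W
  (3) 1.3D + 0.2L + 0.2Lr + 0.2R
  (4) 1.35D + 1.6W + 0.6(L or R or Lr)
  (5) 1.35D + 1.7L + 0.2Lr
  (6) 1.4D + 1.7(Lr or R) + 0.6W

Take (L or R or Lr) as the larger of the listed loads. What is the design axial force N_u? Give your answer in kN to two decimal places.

(L or R or Lr) → R = 357.5 kN; (Lr or R) → R = 357.5 kN.
(1) 1.4(93.2) = 130.48
(2) 1.0(93.2) - 1.6(199.3) = 93.20 - 318.88 = -225.68
(3) 1.3(93.2) + 0.2(334.0) + 0.2(24.6) + 0.2(357.5) = 121.16 + 66.80 + 4.92 + 71.50 = 264.38
(4) 1.35(93.2) + 1.6(199.3) + 0.6(357.5) = 125.82 + 318.88 + 214.50 = 659.20
(5) 1.35(93.2) + 1.7(334.0) + 0.2(24.6) = 125.82 + 567.80 + 4.92 = 698.54
(6) 1.4(93.2) + 1.7(357.5) + 0.6(199.3) = 130.48 + 607.75 + 119.58 = 857.81
Combination 6 governs: N_u = 857.81 kN.

857.81 kN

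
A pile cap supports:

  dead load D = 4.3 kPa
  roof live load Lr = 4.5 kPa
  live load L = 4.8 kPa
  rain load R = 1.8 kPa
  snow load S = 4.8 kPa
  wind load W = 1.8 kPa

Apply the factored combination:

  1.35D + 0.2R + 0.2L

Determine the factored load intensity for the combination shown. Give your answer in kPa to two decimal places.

7.13 kPa

1.35(4.3) + 0.2(1.8) + 0.2(4.8) = 5.81 + 0.36 + 0.96 = 7.13
q_u = 7.13 kPa.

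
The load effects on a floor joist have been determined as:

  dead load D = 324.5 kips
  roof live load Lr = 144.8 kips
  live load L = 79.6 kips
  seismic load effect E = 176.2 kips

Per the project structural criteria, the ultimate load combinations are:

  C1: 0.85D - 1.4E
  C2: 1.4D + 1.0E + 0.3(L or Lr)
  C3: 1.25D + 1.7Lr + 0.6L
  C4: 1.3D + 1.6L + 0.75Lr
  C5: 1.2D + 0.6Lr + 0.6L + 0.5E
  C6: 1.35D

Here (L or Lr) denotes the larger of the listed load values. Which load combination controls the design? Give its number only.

Combination 3

(L or Lr) → Lr = 144.8 kips.
C1: 0.85(324.5) - 1.4(176.2) = 275.83 - 246.68 = 29.15
C2: 1.4(324.5) + 1.0(176.2) + 0.3(144.8) = 454.30 + 176.20 + 43.44 = 673.94
C3: 1.25(324.5) + 1.7(144.8) + 0.6(79.6) = 405.63 + 246.16 + 47.76 = 699.55
C4: 1.3(324.5) + 1.6(79.6) + 0.75(144.8) = 421.85 + 127.36 + 108.60 = 657.81
C5: 1.2(324.5) + 0.6(144.8) + 0.6(79.6) + 0.5(176.2) = 389.40 + 86.88 + 47.76 + 88.10 = 612.14
C6: 1.35(324.5) = 438.08
The largest value is 699.55 kips from combination 3.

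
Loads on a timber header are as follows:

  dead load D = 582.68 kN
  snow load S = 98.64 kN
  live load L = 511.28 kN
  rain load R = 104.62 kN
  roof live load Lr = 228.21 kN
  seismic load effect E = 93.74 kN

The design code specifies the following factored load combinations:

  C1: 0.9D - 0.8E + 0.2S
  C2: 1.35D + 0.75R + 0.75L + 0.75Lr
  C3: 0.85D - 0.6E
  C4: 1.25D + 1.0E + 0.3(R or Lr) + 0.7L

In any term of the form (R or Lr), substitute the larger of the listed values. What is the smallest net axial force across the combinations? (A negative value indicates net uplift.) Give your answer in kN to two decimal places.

(R or Lr) → Lr = 228.21 kN.
C1: 0.9(582.68) - 0.8(93.74) + 0.2(98.64) = 469.15
C2: 1.35(582.68) + 0.75(104.62) + 0.75(511.28) + 0.75(228.21) = 1419.70
C3: 0.85(582.68) - 0.6(93.74) = 439.03
C4: 1.25(582.68) + 1.0(93.74) + 0.3(228.21) + 0.7(511.28) = 1248.45
Combination 3 gives the minimum: 439.03 kN.

439.03 kN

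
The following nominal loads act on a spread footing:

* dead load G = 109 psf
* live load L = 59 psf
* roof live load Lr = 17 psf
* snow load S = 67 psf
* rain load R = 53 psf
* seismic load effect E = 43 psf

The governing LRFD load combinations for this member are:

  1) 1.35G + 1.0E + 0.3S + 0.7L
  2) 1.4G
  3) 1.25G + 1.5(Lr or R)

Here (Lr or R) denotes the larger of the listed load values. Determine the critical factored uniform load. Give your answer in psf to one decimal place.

251.6 psf

(Lr or R) → R = 53 psf.
1) 1.35(109) + 1.0(43) + 0.3(67) + 0.7(59) = 251.6
2) 1.4(109) = 152.6
3) 1.25(109) + 1.5(53) = 215.8
Maximum is from combination 1.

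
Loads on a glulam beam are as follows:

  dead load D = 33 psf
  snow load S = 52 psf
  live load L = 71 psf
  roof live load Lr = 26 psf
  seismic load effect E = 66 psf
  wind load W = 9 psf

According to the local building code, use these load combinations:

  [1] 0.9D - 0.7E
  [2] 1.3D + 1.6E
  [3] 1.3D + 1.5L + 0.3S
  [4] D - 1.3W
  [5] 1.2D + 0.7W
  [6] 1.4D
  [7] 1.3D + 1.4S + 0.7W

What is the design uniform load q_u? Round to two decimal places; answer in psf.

165.00 psf

[1] 0.9(33) - 0.7(66) = -16.50
[2] 1.3(33) + 1.6(66) = 148.50
[3] 1.3(33) + 1.5(71) + 0.3(52) = 165.00
[4] 1.0(33) - 1.3(9) = 21.30
[5] 1.2(33) + 0.7(9) = 45.90
[6] 1.4(33) = 46.20
[7] 1.3(33) + 1.4(52) + 0.7(9) = 122.00
The controlling combination is 3, giving 165.00 psf.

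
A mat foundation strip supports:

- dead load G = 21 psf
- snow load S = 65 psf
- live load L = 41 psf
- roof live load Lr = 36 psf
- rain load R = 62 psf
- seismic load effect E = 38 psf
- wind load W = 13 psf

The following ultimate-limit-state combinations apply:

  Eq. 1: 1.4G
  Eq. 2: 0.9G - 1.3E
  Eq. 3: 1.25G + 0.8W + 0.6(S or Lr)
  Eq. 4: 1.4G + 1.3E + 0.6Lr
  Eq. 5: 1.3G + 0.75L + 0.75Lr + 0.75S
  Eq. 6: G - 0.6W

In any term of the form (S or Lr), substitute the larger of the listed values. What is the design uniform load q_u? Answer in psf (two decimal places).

(S or Lr) → S = 65 psf.
Eq. 1: 1.4(21) = 29.40
Eq. 2: 0.9(21) - 1.3(38) = 18.90 - 49.40 = -30.50
Eq. 3: 1.25(21) + 0.8(13) + 0.6(65) = 26.25 + 10.40 + 39.00 = 75.65
Eq. 4: 1.4(21) + 1.3(38) + 0.6(36) = 29.40 + 49.40 + 21.60 = 100.40
Eq. 5: 1.3(21) + 0.75(41) + 0.75(36) + 0.75(65) = 27.30 + 30.75 + 27.00 + 48.75 = 133.80
Eq. 6: 1.0(21) - 0.6(13) = 21.00 - 7.80 = 13.20
Combination 5 governs: q_u = 133.80 psf.

133.80 psf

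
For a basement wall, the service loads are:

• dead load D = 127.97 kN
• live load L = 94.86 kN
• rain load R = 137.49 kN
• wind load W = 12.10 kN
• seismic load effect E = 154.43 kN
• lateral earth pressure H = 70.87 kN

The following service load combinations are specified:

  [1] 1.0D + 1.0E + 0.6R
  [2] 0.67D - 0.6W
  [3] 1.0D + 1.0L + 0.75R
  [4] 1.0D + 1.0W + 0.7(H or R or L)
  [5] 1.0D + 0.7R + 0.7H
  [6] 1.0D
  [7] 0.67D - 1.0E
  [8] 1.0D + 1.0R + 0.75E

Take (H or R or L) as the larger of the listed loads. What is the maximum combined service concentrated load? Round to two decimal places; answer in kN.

(H or R or L) → R = 137.49 kN.
[1] 1.0(127.97) + 1.0(154.43) + 0.6(137.49) = 127.97 + 154.43 + 82.49 = 364.89
[2] 0.67(127.97) - 0.6(12.10) = 85.74 - 7.26 = 78.48
[3] 1.0(127.97) + 1.0(94.86) + 0.75(137.49) = 127.97 + 94.86 + 103.12 = 325.95
[4] 1.0(127.97) + 1.0(12.10) + 0.7(137.49) = 127.97 + 12.10 + 96.24 = 236.31
[5] 1.0(127.97) + 0.7(137.49) + 0.7(70.87) = 127.97 + 96.24 + 49.61 = 273.82
[6] 1.0(127.97) = 127.97
[7] 0.67(127.97) - 1.0(154.43) = 85.74 - 154.43 = -68.69
[8] 1.0(127.97) + 1.0(137.49) + 0.75(154.43) = 127.97 + 137.49 + 115.82 = 381.28
Combination 8 governs: P = 381.28 kN.

381.28 kN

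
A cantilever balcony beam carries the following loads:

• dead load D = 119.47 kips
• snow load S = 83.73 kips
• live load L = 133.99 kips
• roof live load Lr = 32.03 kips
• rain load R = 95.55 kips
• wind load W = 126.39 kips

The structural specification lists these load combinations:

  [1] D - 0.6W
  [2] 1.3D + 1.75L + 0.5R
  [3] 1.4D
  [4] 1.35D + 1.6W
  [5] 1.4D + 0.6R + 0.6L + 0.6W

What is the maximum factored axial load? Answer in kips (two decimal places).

437.57 kips

[1] 1.0(119.47) - 0.6(126.39) = 119.47 - 75.83 = 43.64
[2] 1.3(119.47) + 1.75(133.99) + 0.5(95.55) = 155.31 + 234.48 + 47.78 = 437.57
[3] 1.4(119.47) = 167.26
[4] 1.35(119.47) + 1.6(126.39) = 363.51
[5] 1.4(119.47) + 0.6(95.55) + 0.6(133.99) + 0.6(126.39) = 380.82
Combination 2 governs: P_u = 437.57 kips.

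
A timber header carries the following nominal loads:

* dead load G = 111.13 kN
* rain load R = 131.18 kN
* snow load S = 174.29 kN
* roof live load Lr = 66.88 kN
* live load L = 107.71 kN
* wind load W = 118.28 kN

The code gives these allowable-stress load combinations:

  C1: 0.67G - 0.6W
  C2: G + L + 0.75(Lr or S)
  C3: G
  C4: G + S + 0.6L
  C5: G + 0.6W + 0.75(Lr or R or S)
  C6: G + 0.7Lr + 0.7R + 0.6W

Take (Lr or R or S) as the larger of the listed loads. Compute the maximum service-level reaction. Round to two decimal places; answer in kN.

350.05 kN

(Lr or S) → S = 174.29 kN; (Lr or R or S) → S = 174.29 kN.
C1: 0.67(111.13) - 0.6(118.28) = 74.46 - 70.97 = 3.49
C2: 1.0(111.13) + 1.0(107.71) + 0.75(174.29) = 111.13 + 107.71 + 130.72 = 349.56
C3: 1.0(111.13) = 111.13
C4: 1.0(111.13) + 1.0(174.29) + 0.6(107.71) = 111.13 + 174.29 + 64.63 = 350.05
C5: 1.0(111.13) + 0.6(118.28) + 0.75(174.29) = 111.13 + 70.97 + 130.72 = 312.82
C6: 1.0(111.13) + 0.7(66.88) + 0.7(131.18) + 0.6(118.28) = 320.74
The controlling combination is 4, giving 350.05 kN.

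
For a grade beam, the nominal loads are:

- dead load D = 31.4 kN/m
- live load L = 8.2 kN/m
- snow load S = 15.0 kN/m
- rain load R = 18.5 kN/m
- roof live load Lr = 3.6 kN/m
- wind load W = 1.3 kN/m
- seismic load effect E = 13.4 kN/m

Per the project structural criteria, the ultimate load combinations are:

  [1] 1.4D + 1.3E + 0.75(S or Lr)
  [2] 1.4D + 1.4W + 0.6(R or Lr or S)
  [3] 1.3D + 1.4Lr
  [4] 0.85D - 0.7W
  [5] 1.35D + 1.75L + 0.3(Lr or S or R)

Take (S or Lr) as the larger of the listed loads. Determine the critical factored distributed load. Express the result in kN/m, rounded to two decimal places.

72.63 kN/m

(S or Lr) → S = 15.0 kN/m; (R or Lr or S) → R = 18.5 kN/m; (Lr or S or R) → R = 18.5 kN/m.
[1] 1.4(31.4) + 1.3(13.4) + 0.75(15.0) = 43.96 + 17.42 + 11.25 = 72.63
[2] 1.4(31.4) + 1.4(1.3) + 0.6(18.5) = 43.96 + 1.82 + 11.10 = 56.88
[3] 1.3(31.4) + 1.4(3.6) = 40.82 + 5.04 = 45.86
[4] 0.85(31.4) - 0.7(1.3) = 26.69 - 0.91 = 25.78
[5] 1.35(31.4) + 1.75(8.2) + 0.3(18.5) = 42.39 + 14.35 + 5.55 = 62.29
The controlling combination is 1, giving 72.63 kN/m.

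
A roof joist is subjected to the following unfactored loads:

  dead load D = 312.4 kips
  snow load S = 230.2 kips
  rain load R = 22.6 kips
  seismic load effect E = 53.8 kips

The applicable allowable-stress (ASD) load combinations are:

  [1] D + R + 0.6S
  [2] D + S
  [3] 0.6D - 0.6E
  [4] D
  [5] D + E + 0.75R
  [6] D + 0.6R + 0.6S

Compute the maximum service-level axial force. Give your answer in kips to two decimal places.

542.60 kips

[1] 1.0(312.4) + 1.0(22.6) + 0.6(230.2) = 312.40 + 22.60 + 138.12 = 473.12
[2] 1.0(312.4) + 1.0(230.2) = 312.40 + 230.20 = 542.60
[3] 0.6(312.4) - 0.6(53.8) = 187.44 - 32.28 = 155.16
[4] 1.0(312.4) = 312.40
[5] 1.0(312.4) + 1.0(53.8) + 0.75(22.6) = 312.40 + 53.80 + 16.95 = 383.15
[6] 1.0(312.4) + 0.6(22.6) + 0.6(230.2) = 312.40 + 13.56 + 138.12 = 464.08
Combination 2 governs: P = 542.60 kips.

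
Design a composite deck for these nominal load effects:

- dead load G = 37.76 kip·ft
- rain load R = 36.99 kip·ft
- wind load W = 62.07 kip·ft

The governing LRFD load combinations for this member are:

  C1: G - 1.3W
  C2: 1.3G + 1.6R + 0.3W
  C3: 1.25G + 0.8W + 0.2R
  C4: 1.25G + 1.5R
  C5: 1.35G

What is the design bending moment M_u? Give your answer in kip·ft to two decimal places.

C1: 1.0(37.76) - 1.3(62.07) = 37.76 - 80.69 = -42.93
C2: 1.3(37.76) + 1.6(36.99) + 0.3(62.07) = 49.09 + 59.18 + 18.62 = 126.89
C3: 1.25(37.76) + 0.8(62.07) + 0.2(36.99) = 104.25
C4: 1.25(37.76) + 1.5(36.99) = 47.20 + 55.49 = 102.69
C5: 1.35(37.76) = 50.98
The controlling combination is 2, giving 126.89 kip·ft.

126.89 kip·ft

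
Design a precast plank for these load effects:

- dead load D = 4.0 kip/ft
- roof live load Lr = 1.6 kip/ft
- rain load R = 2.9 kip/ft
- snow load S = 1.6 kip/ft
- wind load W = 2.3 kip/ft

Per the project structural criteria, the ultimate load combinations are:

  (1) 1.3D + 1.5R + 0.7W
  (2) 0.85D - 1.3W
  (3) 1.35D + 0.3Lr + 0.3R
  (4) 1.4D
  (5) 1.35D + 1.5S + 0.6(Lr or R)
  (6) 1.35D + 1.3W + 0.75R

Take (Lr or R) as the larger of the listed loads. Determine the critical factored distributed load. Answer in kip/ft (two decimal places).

(Lr or R) → R = 2.9 kip/ft.
(1) 1.3(4.0) + 1.5(2.9) + 0.7(2.3) = 11.16
(2) 0.85(4.0) - 1.3(2.3) = 0.41
(3) 1.35(4.0) + 0.3(1.6) + 0.3(2.9) = 6.75
(4) 1.4(4.0) = 5.60
(5) 1.35(4.0) + 1.5(1.6) + 0.6(2.9) = 9.54
(6) 1.35(4.0) + 1.3(2.3) + 0.75(2.9) = 10.57
Maximum is from combination 1.

11.16 kip/ft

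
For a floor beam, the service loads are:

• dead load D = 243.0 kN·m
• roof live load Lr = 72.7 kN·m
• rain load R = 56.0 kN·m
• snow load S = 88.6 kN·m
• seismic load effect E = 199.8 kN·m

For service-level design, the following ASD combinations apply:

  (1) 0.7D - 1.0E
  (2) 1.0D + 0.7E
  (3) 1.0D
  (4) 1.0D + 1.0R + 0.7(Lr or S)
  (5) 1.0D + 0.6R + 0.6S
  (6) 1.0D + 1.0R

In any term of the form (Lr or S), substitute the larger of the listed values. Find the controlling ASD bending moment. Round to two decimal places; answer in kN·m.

382.86 kN·m

(Lr or S) → S = 88.6 kN·m.
(1) 0.7(243.0) - 1.0(199.8) = 170.10 - 199.80 = -29.70
(2) 1.0(243.0) + 0.7(199.8) = 243.00 + 139.86 = 382.86
(3) 1.0(243.0) = 243.00
(4) 1.0(243.0) + 1.0(56.0) + 0.7(88.6) = 243.00 + 56.00 + 62.02 = 361.02
(5) 1.0(243.0) + 0.6(56.0) + 0.6(88.6) = 243.00 + 33.60 + 53.16 = 329.76
(6) 1.0(243.0) + 1.0(56.0) = 243.00 + 56.00 = 299.00
The controlling combination is 2, giving 382.86 kN·m.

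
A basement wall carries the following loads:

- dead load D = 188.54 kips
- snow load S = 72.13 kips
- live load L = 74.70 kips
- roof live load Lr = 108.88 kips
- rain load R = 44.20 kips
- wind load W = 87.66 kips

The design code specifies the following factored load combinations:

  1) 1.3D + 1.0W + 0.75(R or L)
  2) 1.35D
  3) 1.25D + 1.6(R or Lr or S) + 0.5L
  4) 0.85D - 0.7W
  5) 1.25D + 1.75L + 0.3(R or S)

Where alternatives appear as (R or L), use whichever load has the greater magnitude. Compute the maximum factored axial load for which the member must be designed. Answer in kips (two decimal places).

(R or L) → L = 74.70 kips; (R or Lr or S) → Lr = 108.88 kips; (R or S) → S = 72.13 kips.
1) 1.3(188.54) + 1.0(87.66) + 0.75(74.70) = 245.10 + 87.66 + 56.03 = 388.79
2) 1.35(188.54) = 254.53
3) 1.25(188.54) + 1.6(108.88) + 0.5(74.70) = 447.23
4) 0.85(188.54) - 0.7(87.66) = 160.26 - 61.36 = 98.90
5) 1.25(188.54) + 1.75(74.70) + 0.3(72.13) = 388.04
Maximum is from combination 3.

447.23 kips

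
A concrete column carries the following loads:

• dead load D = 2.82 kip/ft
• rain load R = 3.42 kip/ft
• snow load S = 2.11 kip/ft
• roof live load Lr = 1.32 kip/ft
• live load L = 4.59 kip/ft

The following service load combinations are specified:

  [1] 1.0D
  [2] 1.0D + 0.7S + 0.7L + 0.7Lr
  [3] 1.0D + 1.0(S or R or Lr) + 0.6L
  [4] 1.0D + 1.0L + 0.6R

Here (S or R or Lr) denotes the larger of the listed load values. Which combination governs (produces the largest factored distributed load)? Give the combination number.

(S or R or Lr) → R = 3.42 kip/ft.
[1] 1.0(2.82) = 2.82
[2] 1.0(2.82) + 0.7(2.11) + 0.7(4.59) + 0.7(1.32) = 2.82 + 1.48 + 3.21 + 0.92 = 8.43
[3] 1.0(2.82) + 1.0(3.42) + 0.6(4.59) = 2.82 + 3.42 + 2.75 = 8.99
[4] 1.0(2.82) + 1.0(4.59) + 0.6(3.42) = 2.82 + 4.59 + 2.05 = 9.46
The largest value is 9.46 kip/ft from combination 4.

Combination 4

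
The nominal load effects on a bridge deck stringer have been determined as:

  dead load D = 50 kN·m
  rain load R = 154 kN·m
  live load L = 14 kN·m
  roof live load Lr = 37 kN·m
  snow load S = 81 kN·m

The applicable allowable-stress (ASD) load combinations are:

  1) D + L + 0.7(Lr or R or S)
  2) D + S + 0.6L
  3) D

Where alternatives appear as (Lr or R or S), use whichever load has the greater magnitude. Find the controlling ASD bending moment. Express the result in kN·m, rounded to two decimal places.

171.80 kN·m

(Lr or R or S) → R = 154 kN·m.
1) 1.0(50) + 1.0(14) + 0.7(154) = 50.00 + 14.00 + 107.80 = 171.80
2) 1.0(50) + 1.0(81) + 0.6(14) = 50.00 + 81.00 + 8.40 = 139.40
3) 1.0(50) = 50.00
The controlling combination is 1, giving 171.80 kN·m.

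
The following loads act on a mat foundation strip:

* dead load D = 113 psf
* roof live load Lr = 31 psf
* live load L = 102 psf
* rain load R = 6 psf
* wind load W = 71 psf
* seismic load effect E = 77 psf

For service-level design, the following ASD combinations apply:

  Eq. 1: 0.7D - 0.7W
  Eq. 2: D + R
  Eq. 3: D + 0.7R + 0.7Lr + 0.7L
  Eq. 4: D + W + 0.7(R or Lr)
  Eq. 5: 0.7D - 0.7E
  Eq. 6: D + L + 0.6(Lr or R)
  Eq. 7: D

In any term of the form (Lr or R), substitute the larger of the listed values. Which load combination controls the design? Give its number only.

Combination 6

(R or Lr) → Lr = 31 psf; (Lr or R) → Lr = 31 psf.
Eq. 1: 0.7(113) - 0.7(71) = 79.1 - 49.7 = 29.4
Eq. 2: 1.0(113) + 1.0(6) = 113.0 + 6.0 = 119.0
Eq. 3: 1.0(113) + 0.7(6) + 0.7(31) + 0.7(102) = 113.0 + 4.2 + 21.7 + 71.4 = 210.3
Eq. 4: 1.0(113) + 1.0(71) + 0.7(31) = 113.0 + 71.0 + 21.7 = 205.7
Eq. 5: 0.7(113) - 0.7(77) = 79.1 - 53.9 = 25.2
Eq. 6: 1.0(113) + 1.0(102) + 0.6(31) = 113.0 + 102.0 + 18.6 = 233.6
Eq. 7: 1.0(113) = 113.0
The largest value is 233.6 psf from combination 6.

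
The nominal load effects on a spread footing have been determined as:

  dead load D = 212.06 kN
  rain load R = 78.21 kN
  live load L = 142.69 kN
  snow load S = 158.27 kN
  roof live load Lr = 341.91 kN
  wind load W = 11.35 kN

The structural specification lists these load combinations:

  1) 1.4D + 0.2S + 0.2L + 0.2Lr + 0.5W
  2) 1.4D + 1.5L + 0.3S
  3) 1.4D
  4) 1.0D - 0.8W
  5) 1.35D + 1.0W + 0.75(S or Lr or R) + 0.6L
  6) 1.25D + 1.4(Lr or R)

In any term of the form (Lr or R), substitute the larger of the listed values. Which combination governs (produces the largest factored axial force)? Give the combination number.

(S or Lr or R) → Lr = 341.91 kN; (Lr or R) → Lr = 341.91 kN.
1) 1.4(212.06) + 0.2(158.27) + 0.2(142.69) + 0.2(341.91) + 0.5(11.35) = 431.13
2) 1.4(212.06) + 1.5(142.69) + 0.3(158.27) = 558.40
3) 1.4(212.06) = 296.88
4) 1.0(212.06) - 0.8(11.35) = 202.98
5) 1.35(212.06) + 1.0(11.35) + 0.75(341.91) + 0.6(142.69) = 639.68
6) 1.25(212.06) + 1.4(341.91) = 743.75
The largest value is 743.75 kN from combination 6.

Combination 6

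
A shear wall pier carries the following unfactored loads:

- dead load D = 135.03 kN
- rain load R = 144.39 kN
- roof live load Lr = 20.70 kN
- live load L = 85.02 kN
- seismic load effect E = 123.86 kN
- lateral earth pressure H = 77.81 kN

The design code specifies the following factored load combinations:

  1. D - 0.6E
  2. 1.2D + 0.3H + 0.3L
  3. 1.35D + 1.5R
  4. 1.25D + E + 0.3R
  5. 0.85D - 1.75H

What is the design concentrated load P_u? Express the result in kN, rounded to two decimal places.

1. 1.0(135.03) - 0.6(123.86) = 135.03 - 74.32 = 60.71
2. 1.2(135.03) + 0.3(77.81) + 0.3(85.02) = 162.04 + 23.34 + 25.51 = 210.89
3. 1.35(135.03) + 1.5(144.39) = 182.29 + 216.59 = 398.88
4. 1.25(135.03) + 1.0(123.86) + 0.3(144.39) = 335.96
5. 0.85(135.03) - 1.75(77.81) = 114.78 - 136.17 = -21.39
Maximum is from combination 3.

398.88 kN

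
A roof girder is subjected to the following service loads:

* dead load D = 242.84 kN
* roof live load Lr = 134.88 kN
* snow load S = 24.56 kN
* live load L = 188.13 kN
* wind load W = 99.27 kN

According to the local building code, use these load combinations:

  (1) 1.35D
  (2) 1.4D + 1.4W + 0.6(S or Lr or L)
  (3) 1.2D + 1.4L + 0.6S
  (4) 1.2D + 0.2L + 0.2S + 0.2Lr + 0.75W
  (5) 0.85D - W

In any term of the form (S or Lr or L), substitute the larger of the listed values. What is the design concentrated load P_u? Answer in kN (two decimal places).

(S or Lr or L) → L = 188.13 kN.
(1) 1.35(242.84) = 327.83
(2) 1.4(242.84) + 1.4(99.27) + 0.6(188.13) = 591.83
(3) 1.2(242.84) + 1.4(188.13) + 0.6(24.56) = 569.53
(4) 1.2(242.84) + 0.2(188.13) + 0.2(24.56) + 0.2(134.88) + 0.75(99.27) = 435.37
(5) 0.85(242.84) - 1.0(99.27) = 107.14
Maximum is from combination 2.

591.83 kN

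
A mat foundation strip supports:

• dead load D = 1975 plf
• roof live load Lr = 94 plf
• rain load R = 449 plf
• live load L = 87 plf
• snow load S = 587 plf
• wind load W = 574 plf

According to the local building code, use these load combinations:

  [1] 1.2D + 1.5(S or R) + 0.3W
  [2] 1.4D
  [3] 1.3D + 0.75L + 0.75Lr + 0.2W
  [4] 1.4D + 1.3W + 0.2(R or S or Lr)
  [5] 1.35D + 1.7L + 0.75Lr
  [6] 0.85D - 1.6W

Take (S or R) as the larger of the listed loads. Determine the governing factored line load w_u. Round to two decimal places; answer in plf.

(S or R) → S = 587 plf; (R or S or Lr) → S = 587 plf.
[1] 1.2(1975) + 1.5(587) + 0.3(574) = 2370.00 + 880.50 + 172.20 = 3422.70
[2] 1.4(1975) = 2765.00
[3] 1.3(1975) + 0.75(87) + 0.75(94) + 0.2(574) = 2567.50 + 65.25 + 70.50 + 114.80 = 2818.05
[4] 1.4(1975) + 1.3(574) + 0.2(587) = 2765.00 + 746.20 + 117.40 = 3628.60
[5] 1.35(1975) + 1.7(87) + 0.75(94) = 2666.25 + 147.90 + 70.50 = 2884.65
[6] 0.85(1975) - 1.6(574) = 1678.75 - 918.40 = 760.35
Maximum is from combination 4.

3628.60 plf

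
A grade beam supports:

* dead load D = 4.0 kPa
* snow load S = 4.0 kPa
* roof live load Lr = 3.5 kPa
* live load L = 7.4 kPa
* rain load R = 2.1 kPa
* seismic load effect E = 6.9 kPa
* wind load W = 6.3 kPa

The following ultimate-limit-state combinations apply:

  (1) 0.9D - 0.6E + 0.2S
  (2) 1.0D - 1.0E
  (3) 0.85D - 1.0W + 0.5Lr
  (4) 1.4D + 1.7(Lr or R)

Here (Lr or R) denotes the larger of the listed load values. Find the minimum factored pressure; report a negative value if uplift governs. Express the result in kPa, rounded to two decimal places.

-2.90 kPa

(Lr or R) → Lr = 3.5 kPa.
(1) 0.9(4.0) - 0.6(6.9) + 0.2(4.0) = 0.26
(2) 1.0(4.0) - 1.0(6.9) = -2.90
(3) 0.85(4.0) - 1.0(6.3) + 0.5(3.5) = -1.15
(4) 1.4(4.0) + 1.7(3.5) = 11.55
Combination 2 gives the minimum: -2.90 kPa.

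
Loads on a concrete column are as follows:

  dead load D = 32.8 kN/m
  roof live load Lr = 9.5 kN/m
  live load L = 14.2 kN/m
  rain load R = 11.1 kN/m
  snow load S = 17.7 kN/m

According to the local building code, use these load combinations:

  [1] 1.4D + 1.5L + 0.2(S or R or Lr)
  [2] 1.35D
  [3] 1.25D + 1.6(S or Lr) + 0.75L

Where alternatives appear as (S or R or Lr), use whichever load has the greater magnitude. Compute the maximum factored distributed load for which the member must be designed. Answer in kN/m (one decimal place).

80.0 kN/m

(S or R or Lr) → S = 17.7 kN/m; (S or Lr) → S = 17.7 kN/m.
[1] 1.4(32.8) + 1.5(14.2) + 0.2(17.7) = 70.8
[2] 1.35(32.8) = 44.3
[3] 1.25(32.8) + 1.6(17.7) + 0.75(14.2) = 41.0 + 28.3 + 10.7 = 80.0
The controlling combination is 3, giving 80.0 kN/m.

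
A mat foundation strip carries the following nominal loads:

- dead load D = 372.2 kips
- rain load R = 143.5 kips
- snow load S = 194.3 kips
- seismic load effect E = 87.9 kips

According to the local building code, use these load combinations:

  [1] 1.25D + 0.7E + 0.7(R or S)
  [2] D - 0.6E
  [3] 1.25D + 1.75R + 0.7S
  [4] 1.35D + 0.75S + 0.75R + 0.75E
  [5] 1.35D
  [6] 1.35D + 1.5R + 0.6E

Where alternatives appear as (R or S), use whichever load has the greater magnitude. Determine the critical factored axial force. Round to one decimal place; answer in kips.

852.4 kips

(R or S) → S = 194.3 kips.
[1] 1.25(372.2) + 0.7(87.9) + 0.7(194.3) = 465.3 + 61.5 + 136.0 = 662.8
[2] 1.0(372.2) - 0.6(87.9) = 372.2 - 52.7 = 319.5
[3] 1.25(372.2) + 1.75(143.5) + 0.7(194.3) = 465.3 + 251.1 + 136.0 = 852.4
[4] 1.35(372.2) + 0.75(194.3) + 0.75(143.5) + 0.75(87.9) = 502.5 + 145.7 + 107.6 + 65.9 = 821.7
[5] 1.35(372.2) = 502.5
[6] 1.35(372.2) + 1.5(143.5) + 0.6(87.9) = 502.5 + 215.3 + 52.7 = 770.5
The controlling combination is 3, giving 852.4 kips.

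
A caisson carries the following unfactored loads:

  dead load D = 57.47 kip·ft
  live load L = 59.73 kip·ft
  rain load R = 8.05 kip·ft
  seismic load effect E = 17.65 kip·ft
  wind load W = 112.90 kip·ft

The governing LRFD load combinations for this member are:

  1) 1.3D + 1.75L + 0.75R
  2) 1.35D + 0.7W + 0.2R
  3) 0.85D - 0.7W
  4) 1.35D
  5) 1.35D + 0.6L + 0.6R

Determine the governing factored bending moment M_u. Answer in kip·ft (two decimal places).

1) 1.3(57.47) + 1.75(59.73) + 0.75(8.05) = 74.71 + 104.53 + 6.04 = 185.28
2) 1.35(57.47) + 0.7(112.90) + 0.2(8.05) = 77.58 + 79.03 + 1.61 = 158.22
3) 0.85(57.47) - 0.7(112.90) = 48.85 - 79.03 = -30.18
4) 1.35(57.47) = 77.58
5) 1.35(57.47) + 0.6(59.73) + 0.6(8.05) = 77.58 + 35.84 + 4.83 = 118.25
Maximum is from combination 1.

185.28 kip·ft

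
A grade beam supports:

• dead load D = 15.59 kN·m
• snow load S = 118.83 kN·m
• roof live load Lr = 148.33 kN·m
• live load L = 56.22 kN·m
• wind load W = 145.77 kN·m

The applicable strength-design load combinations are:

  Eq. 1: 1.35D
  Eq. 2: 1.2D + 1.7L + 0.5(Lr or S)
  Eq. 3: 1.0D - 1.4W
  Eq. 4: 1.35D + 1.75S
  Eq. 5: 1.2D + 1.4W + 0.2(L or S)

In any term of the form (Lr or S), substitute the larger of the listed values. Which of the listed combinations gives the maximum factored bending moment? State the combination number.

(Lr or S) → Lr = 148.33 kN·m; (L or S) → S = 118.83 kN·m.
Eq. 1: 1.35(15.59) = 21.05
Eq. 2: 1.2(15.59) + 1.7(56.22) + 0.5(148.33) = 18.71 + 95.57 + 74.17 = 188.45
Eq. 3: 1.0(15.59) - 1.4(145.77) = 15.59 - 204.08 = -188.49
Eq. 4: 1.35(15.59) + 1.75(118.83) = 21.05 + 207.95 = 229.00
Eq. 5: 1.2(15.59) + 1.4(145.77) + 0.2(118.83) = 246.55
The largest value is 246.55 kN·m from combination 5.

Combination 5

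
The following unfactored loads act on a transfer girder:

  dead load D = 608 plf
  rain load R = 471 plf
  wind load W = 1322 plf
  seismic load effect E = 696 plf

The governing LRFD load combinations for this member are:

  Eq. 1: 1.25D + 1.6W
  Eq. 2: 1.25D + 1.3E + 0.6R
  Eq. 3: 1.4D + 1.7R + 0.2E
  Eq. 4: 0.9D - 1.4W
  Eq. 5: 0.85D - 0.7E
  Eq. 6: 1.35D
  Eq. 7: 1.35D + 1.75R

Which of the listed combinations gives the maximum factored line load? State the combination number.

Eq. 1: 1.25(608) + 1.6(1322) = 760.00 + 2115.20 = 2875.20
Eq. 2: 1.25(608) + 1.3(696) + 0.6(471) = 760.00 + 904.80 + 282.60 = 1947.40
Eq. 3: 1.4(608) + 1.7(471) + 0.2(696) = 851.20 + 800.70 + 139.20 = 1791.10
Eq. 4: 0.9(608) - 1.4(1322) = 547.20 - 1850.80 = -1303.60
Eq. 5: 0.85(608) - 0.7(696) = 516.80 - 487.20 = 29.60
Eq. 6: 1.35(608) = 820.80
Eq. 7: 1.35(608) + 1.75(471) = 820.80 + 824.25 = 1645.05
The largest value is 2875.20 plf from combination 1.

Combination 1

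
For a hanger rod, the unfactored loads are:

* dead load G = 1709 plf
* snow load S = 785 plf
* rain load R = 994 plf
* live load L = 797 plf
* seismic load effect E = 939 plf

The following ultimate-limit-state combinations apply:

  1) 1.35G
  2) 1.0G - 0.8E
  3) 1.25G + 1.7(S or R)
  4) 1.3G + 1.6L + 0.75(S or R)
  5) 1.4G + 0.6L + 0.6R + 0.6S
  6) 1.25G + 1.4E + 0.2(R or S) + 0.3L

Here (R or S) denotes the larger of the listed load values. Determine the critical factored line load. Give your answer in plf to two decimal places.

(S or R) → R = 994 plf; (R or S) → R = 994 plf.
1) 1.35(1709) = 2307.15
2) 1.0(1709) - 0.8(939) = 1709.00 - 751.20 = 957.80
3) 1.25(1709) + 1.7(994) = 2136.25 + 1689.80 = 3826.05
4) 1.3(1709) + 1.6(797) + 0.75(994) = 2221.70 + 1275.20 + 745.50 = 4242.40
5) 1.4(1709) + 0.6(797) + 0.6(994) + 0.6(785) = 2392.60 + 478.20 + 596.40 + 471.00 = 3938.20
6) 1.25(1709) + 1.4(939) + 0.2(994) + 0.3(797) = 2136.25 + 1314.60 + 198.80 + 239.10 = 3888.75
The controlling combination is 4, giving 4242.40 plf.

4242.40 plf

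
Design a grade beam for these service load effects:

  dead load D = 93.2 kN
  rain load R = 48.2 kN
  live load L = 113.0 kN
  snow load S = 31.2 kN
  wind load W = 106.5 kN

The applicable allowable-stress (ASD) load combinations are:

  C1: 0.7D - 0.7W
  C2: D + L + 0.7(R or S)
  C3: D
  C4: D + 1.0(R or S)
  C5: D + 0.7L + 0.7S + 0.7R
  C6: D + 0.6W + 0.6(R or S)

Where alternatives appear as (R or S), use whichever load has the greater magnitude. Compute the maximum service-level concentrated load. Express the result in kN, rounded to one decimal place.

(R or S) → R = 48.2 kN.
C1: 0.7(93.2) - 0.7(106.5) = -9.3
C2: 1.0(93.2) + 1.0(113.0) + 0.7(48.2) = 239.9
C3: 1.0(93.2) = 93.2
C4: 1.0(93.2) + 1.0(48.2) = 141.4
C5: 1.0(93.2) + 0.7(113.0) + 0.7(31.2) + 0.7(48.2) = 227.9
C6: 1.0(93.2) + 0.6(106.5) + 0.6(48.2) = 186.0
Maximum is from combination 2.

239.9 kN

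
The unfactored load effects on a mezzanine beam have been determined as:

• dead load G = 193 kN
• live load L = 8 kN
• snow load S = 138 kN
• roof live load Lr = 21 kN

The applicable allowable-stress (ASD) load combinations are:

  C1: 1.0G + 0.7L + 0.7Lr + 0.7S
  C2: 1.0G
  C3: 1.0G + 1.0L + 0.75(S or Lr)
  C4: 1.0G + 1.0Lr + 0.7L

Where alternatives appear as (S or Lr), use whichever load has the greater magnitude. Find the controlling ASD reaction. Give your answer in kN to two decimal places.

309.90 kN

(S or Lr) → S = 138 kN.
C1: 1.0(193) + 0.7(8) + 0.7(21) + 0.7(138) = 309.90
C2: 1.0(193) = 193.00
C3: 1.0(193) + 1.0(8) + 0.75(138) = 304.50
C4: 1.0(193) + 1.0(21) + 0.7(8) = 219.60
Combination 1 governs: V = 309.90 kN.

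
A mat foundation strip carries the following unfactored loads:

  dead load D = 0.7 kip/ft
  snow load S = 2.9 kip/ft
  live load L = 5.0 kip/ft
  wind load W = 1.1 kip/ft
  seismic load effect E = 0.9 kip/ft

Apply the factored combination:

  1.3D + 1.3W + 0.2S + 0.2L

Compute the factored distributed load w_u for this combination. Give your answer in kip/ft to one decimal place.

1.3(0.7) + 1.3(1.1) + 0.2(2.9) + 0.2(5.0) = 0.9 + 1.4 + 0.6 + 1.0 = 3.9
w_u = 3.9 kip/ft.

3.9 kip/ft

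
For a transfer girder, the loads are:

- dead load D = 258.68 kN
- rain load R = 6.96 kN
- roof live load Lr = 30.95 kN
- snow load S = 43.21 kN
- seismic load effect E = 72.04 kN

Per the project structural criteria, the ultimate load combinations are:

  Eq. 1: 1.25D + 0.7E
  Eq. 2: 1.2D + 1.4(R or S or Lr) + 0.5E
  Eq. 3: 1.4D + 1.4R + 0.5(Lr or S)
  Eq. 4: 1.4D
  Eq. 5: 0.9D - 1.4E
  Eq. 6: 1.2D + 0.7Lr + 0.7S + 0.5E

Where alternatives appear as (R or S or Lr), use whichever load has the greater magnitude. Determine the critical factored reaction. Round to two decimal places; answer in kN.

(R or S or Lr) → S = 43.21 kN; (Lr or S) → S = 43.21 kN.
Eq. 1: 1.25(258.68) + 0.7(72.04) = 323.35 + 50.43 = 373.78
Eq. 2: 1.2(258.68) + 1.4(43.21) + 0.5(72.04) = 310.42 + 60.49 + 36.02 = 406.93
Eq. 3: 1.4(258.68) + 1.4(6.96) + 0.5(43.21) = 362.15 + 9.74 + 21.61 = 393.50
Eq. 4: 1.4(258.68) = 362.15
Eq. 5: 0.9(258.68) - 1.4(72.04) = 131.96
Eq. 6: 1.2(258.68) + 0.7(30.95) + 0.7(43.21) + 0.5(72.04) = 398.35
Maximum is from combination 2.

406.93 kN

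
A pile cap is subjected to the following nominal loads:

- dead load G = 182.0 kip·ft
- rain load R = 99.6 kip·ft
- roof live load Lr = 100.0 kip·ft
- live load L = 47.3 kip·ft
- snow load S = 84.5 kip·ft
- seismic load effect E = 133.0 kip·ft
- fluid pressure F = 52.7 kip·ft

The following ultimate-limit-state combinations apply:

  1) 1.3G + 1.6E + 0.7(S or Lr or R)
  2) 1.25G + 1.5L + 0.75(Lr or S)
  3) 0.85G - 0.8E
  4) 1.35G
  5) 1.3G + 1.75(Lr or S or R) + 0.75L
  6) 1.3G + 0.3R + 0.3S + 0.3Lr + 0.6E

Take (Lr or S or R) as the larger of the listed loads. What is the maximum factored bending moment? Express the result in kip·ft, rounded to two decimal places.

519.40 kip·ft

(S or Lr or R) → Lr = 100.0 kip·ft; (Lr or S) → Lr = 100.0 kip·ft; (Lr or S or R) → Lr = 100.0 kip·ft.
1) 1.3(182.0) + 1.6(133.0) + 0.7(100.0) = 236.60 + 212.80 + 70.00 = 519.40
2) 1.25(182.0) + 1.5(47.3) + 0.75(100.0) = 227.50 + 70.95 + 75.00 = 373.45
3) 0.85(182.0) - 0.8(133.0) = 154.70 - 106.40 = 48.30
4) 1.35(182.0) = 245.70
5) 1.3(182.0) + 1.75(100.0) + 0.75(47.3) = 236.60 + 175.00 + 35.48 = 447.08
6) 1.3(182.0) + 0.3(99.6) + 0.3(84.5) + 0.3(100.0) + 0.6(133.0) = 236.60 + 29.88 + 25.35 + 30.00 + 79.80 = 401.63
Maximum is from combination 1.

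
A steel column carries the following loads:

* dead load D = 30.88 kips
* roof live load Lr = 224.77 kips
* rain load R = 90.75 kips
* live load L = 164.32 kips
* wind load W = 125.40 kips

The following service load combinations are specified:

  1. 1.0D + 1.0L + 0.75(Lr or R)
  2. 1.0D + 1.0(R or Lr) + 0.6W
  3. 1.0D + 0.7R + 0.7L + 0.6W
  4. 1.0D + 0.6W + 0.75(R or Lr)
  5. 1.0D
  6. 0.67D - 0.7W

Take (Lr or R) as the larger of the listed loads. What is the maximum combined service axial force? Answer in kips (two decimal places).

363.78 kips

(Lr or R) → Lr = 224.77 kips; (R or Lr) → Lr = 224.77 kips.
1. 1.0(30.88) + 1.0(164.32) + 0.75(224.77) = 363.78
2. 1.0(30.88) + 1.0(224.77) + 0.6(125.40) = 330.89
3. 1.0(30.88) + 0.7(90.75) + 0.7(164.32) + 0.6(125.40) = 284.67
4. 1.0(30.88) + 0.6(125.40) + 0.75(224.77) = 274.70
5. 1.0(30.88) = 30.88
6. 0.67(30.88) - 0.7(125.40) = -67.09
Combination 1 governs: P = 363.78 kips.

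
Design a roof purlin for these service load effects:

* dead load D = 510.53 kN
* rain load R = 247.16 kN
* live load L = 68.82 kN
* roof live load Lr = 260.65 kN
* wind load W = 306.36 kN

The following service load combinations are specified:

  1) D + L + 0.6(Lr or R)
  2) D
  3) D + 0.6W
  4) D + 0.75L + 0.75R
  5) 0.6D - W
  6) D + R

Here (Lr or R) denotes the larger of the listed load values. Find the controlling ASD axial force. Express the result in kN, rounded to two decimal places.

757.69 kN

(Lr or R) → Lr = 260.65 kN.
1) 1.0(510.53) + 1.0(68.82) + 0.6(260.65) = 510.53 + 68.82 + 156.39 = 735.74
2) 1.0(510.53) = 510.53
3) 1.0(510.53) + 0.6(306.36) = 510.53 + 183.82 = 694.35
4) 1.0(510.53) + 0.75(68.82) + 0.75(247.16) = 510.53 + 51.62 + 185.37 = 747.52
5) 0.6(510.53) - 1.0(306.36) = 306.32 - 306.36 = -0.04
6) 1.0(510.53) + 1.0(247.16) = 510.53 + 247.16 = 757.69
Maximum is from combination 6.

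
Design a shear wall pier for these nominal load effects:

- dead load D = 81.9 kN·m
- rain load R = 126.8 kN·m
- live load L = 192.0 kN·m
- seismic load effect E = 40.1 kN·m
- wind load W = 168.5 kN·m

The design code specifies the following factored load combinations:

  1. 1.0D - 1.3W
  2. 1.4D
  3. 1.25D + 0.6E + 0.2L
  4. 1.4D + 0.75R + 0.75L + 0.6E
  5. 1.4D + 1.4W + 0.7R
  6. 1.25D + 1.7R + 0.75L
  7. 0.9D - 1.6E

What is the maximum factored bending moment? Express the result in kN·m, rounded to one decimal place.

1. 1.0(81.9) - 1.3(168.5) = 81.9 - 219.1 = -137.2
2. 1.4(81.9) = 114.7
3. 1.25(81.9) + 0.6(40.1) + 0.2(192.0) = 164.8
4. 1.4(81.9) + 0.75(126.8) + 0.75(192.0) + 0.6(40.1) = 377.8
5. 1.4(81.9) + 1.4(168.5) + 0.7(126.8) = 439.3
6. 1.25(81.9) + 1.7(126.8) + 0.75(192.0) = 461.9
7. 0.9(81.9) - 1.6(40.1) = 9.6
Maximum is from combination 6.

461.9 kN·m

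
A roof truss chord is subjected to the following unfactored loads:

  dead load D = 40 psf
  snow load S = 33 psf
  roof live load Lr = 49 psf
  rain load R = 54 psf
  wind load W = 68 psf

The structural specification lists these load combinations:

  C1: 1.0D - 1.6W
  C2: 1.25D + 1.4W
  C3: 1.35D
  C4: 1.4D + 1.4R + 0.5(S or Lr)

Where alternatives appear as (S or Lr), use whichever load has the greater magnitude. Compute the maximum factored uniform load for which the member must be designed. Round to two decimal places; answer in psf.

156.10 psf

(S or Lr) → Lr = 49 psf.
C1: 1.0(40) - 1.6(68) = 40.00 - 108.80 = -68.80
C2: 1.25(40) + 1.4(68) = 50.00 + 95.20 = 145.20
C3: 1.35(40) = 54.00
C4: 1.4(40) + 1.4(54) + 0.5(49) = 56.00 + 75.60 + 24.50 = 156.10
The controlling combination is 4, giving 156.10 psf.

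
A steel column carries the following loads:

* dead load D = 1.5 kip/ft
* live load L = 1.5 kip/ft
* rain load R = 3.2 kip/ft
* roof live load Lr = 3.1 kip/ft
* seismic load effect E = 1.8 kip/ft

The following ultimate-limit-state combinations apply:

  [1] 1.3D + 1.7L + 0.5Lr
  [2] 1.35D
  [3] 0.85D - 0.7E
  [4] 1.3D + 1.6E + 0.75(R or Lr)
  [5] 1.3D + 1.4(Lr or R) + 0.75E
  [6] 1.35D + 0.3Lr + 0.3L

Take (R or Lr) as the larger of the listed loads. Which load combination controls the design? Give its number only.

(R or Lr) → R = 3.2 kip/ft; (Lr or R) → R = 3.2 kip/ft.
[1] 1.3(1.5) + 1.7(1.5) + 0.5(3.1) = 6.1
[2] 1.35(1.5) = 2.0
[3] 0.85(1.5) - 0.7(1.8) = 0.0
[4] 1.3(1.5) + 1.6(1.8) + 0.75(3.2) = 7.2
[5] 1.3(1.5) + 1.4(3.2) + 0.75(1.8) = 7.8
[6] 1.35(1.5) + 0.3(3.1) + 0.3(1.5) = 3.4
The largest value is 7.8 kip/ft from combination 5.

Combination 5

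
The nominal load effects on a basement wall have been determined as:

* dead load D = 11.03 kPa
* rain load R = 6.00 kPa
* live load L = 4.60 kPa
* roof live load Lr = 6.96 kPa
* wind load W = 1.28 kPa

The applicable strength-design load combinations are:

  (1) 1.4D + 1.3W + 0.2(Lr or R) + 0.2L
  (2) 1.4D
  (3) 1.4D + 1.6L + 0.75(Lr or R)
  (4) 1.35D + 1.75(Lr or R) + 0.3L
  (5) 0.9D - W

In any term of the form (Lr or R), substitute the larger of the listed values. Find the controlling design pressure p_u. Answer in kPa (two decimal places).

(Lr or R) → Lr = 6.96 kPa.
(1) 1.4(11.03) + 1.3(1.28) + 0.2(6.96) + 0.2(4.60) = 19.42
(2) 1.4(11.03) = 15.44
(3) 1.4(11.03) + 1.6(4.60) + 0.75(6.96) = 15.44 + 7.36 + 5.22 = 28.02
(4) 1.35(11.03) + 1.75(6.96) + 0.3(4.60) = 14.89 + 12.18 + 1.38 = 28.45
(5) 0.9(11.03) - 1.0(1.28) = 9.93 - 1.28 = 8.65
The controlling combination is 4, giving 28.45 kPa.

28.45 kPa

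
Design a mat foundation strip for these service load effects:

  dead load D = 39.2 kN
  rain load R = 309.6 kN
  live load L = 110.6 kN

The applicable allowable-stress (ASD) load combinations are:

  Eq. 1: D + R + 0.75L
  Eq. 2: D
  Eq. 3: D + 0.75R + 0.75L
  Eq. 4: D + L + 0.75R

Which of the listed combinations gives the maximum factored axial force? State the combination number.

Eq. 1: 1.0(39.2) + 1.0(309.6) + 0.75(110.6) = 39.2 + 309.6 + 83.0 = 431.8
Eq. 2: 1.0(39.2) = 39.2
Eq. 3: 1.0(39.2) + 0.75(309.6) + 0.75(110.6) = 39.2 + 232.2 + 83.0 = 354.4
Eq. 4: 1.0(39.2) + 1.0(110.6) + 0.75(309.6) = 39.2 + 110.6 + 232.2 = 382.0
The largest value is 431.8 kN from combination 1.

Combination 1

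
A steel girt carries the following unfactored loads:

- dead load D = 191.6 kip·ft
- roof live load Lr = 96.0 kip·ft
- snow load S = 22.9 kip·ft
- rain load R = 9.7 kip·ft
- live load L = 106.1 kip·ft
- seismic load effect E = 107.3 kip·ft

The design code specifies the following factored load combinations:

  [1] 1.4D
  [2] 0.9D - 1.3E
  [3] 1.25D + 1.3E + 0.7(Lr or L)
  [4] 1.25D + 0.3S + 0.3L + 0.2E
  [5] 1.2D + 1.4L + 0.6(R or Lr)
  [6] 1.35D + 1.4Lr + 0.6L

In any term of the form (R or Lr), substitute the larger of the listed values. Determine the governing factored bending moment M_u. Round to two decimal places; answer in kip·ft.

456.72 kip·ft

(Lr or L) → L = 106.1 kip·ft; (R or Lr) → Lr = 96.0 kip·ft.
[1] 1.4(191.6) = 268.24
[2] 0.9(191.6) - 1.3(107.3) = 32.95
[3] 1.25(191.6) + 1.3(107.3) + 0.7(106.1) = 453.26
[4] 1.25(191.6) + 0.3(22.9) + 0.3(106.1) + 0.2(107.3) = 299.66
[5] 1.2(191.6) + 1.4(106.1) + 0.6(96.0) = 436.06
[6] 1.35(191.6) + 1.4(96.0) + 0.6(106.1) = 456.72
Combination 6 governs: M_u = 456.72 kip·ft.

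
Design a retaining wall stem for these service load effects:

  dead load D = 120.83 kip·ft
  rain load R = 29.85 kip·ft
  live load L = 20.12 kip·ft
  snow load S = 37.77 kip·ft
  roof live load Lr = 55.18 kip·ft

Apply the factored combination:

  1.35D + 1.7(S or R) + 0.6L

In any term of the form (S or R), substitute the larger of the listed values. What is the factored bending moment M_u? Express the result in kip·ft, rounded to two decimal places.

(S or R) → S = 37.77 kip·ft.
1.35(120.83) + 1.7(37.77) + 0.6(20.12) = 163.12 + 64.21 + 12.07 = 239.40
M_u = 239.40 kip·ft.

239.40 kip·ft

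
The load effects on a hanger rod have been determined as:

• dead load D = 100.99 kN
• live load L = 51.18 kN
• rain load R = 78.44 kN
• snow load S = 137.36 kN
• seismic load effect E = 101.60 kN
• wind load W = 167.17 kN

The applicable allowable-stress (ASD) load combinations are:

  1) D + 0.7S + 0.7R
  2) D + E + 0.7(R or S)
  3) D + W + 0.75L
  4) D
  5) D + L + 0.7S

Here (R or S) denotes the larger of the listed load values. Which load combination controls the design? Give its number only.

Combination 3

(R or S) → S = 137.36 kN.
1) 1.0(100.99) + 0.7(137.36) + 0.7(78.44) = 100.99 + 96.15 + 54.91 = 252.05
2) 1.0(100.99) + 1.0(101.60) + 0.7(137.36) = 100.99 + 101.60 + 96.15 = 298.74
3) 1.0(100.99) + 1.0(167.17) + 0.75(51.18) = 100.99 + 167.17 + 38.39 = 306.55
4) 1.0(100.99) = 100.99
5) 1.0(100.99) + 1.0(51.18) + 0.7(137.36) = 100.99 + 51.18 + 96.15 = 248.32
The largest value is 306.55 kN from combination 3.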